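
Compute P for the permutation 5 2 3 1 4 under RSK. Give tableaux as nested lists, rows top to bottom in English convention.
Insert 5: appended to row 1. P = [[5]].
Insert 2: 2 bumps 5 from row 1; 5 starts row 2. P = [[2], [5]].
Insert 3: appended to row 1. P = [[2, 3], [5]].
Insert 1: 1 bumps 2 from row 1; 2 bumps 5 from row 2; 5 starts row 3. P = [[1, 3], [2], [5]].
Insert 4: appended to row 1. P = [[1, 3, 4], [2], [5]].

So P = [[1, 3, 4], [2], [5]].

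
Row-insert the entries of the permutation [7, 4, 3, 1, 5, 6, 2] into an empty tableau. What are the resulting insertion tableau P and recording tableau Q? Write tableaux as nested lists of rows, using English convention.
Insert each entry of the permutation into P by Schensted row insertion, recording in Q the position of each new cell.

Insert 7: appended to row 1. P = [[7]].
Insert 4: 4 bumps 7 from row 1; 7 starts row 2. P = [[4], [7]].
Insert 3: 3 bumps 4 from row 1; 4 bumps 7 from row 2; 7 starts row 3. P = [[3], [4], [7]].
Insert 1: 1 bumps 3 from row 1; 3 bumps 4 from row 2; 4 bumps 7 from row 3; 7 starts row 4. P = [[1], [3], [4], [7]].
Insert 5: appended to row 1. P = [[1, 5], [3], [4], [7]].
Insert 6: appended to row 1. P = [[1, 5, 6], [3], [4], [7]].
Insert 2: 2 bumps 5 from row 1; 5 appends to row 2. P = [[1, 2, 6], [3, 5], [4], [7]].

So P = [[1, 2, 6], [3, 5], [4], [7]], Q = [[1, 5, 6], [2, 7], [3], [4]].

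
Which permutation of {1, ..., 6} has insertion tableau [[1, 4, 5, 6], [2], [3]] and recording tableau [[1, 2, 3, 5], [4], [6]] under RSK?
Reverse the RSK construction: for i from n down to 1, find the cell of Q containing i, remove the entry at that cell from P, and reverse-bump it up through P; the value ejected from row 1 is w(i).

Step i=6: Q has 6 at row 3, column 1; remove 3 from row 3 of P and reverse-bump: 3 enters row 2 and ejects 2; 2 enters row 1 and ejects 1. So w(6) = 1. P is now [[2, 4, 5, 6], [3]].
Step i=5: Q has 5 at row 1, column 4; remove that cell from P, ejecting 6. So w(5) = 6. P is now [[2, 4, 5], [3]].
Step i=4: Q has 4 at row 2, column 1; remove 3 from row 2 of P and reverse-bump: 3 enters row 1 and ejects 2. So w(4) = 2. P is now [[3, 4, 5]].
Step i=3: Q has 3 at row 1, column 3; remove that cell from P, ejecting 5. So w(3) = 5. P is now [[3, 4]].
Step i=2: Q has 2 at row 1, column 2; remove that cell from P, ejecting 4. So w(2) = 4. P is now [[3]].
Step i=1: Q has 1 at row 1, column 1; remove that cell from P, ejecting 3. So w(1) = 3. P is now [].

So w = 3 4 5 2 6 1.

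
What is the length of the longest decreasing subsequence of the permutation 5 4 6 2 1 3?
4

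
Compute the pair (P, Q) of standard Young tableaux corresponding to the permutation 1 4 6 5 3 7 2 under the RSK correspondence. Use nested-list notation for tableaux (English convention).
P = [[1, 2, 5, 7], [3], [4], [6]], Q = [[1, 2, 3, 6], [4], [5], [7]]

Insert each entry of the permutation into P by Schensted row insertion, recording in Q the position of each new cell.

Insert 1: appended to row 1. P = [[1]].
Insert 4: appended to row 1. P = [[1, 4]].
Insert 6: appended to row 1. P = [[1, 4, 6]].
Insert 5: 5 bumps 6 from row 1; 6 starts row 2. P = [[1, 4, 5], [6]].
Insert 3: 3 bumps 4 from row 1; 4 bumps 6 from row 2; 6 starts row 3. P = [[1, 3, 5], [4], [6]].
Insert 7: appended to row 1. P = [[1, 3, 5, 7], [4], [6]].
Insert 2: 2 bumps 3 from row 1; 3 bumps 4 from row 2; 4 bumps 6 from row 3; 6 starts row 4. P = [[1, 2, 5, 7], [3], [4], [6]].

So P = [[1, 2, 5, 7], [3], [4], [6]], Q = [[1, 2, 3, 6], [4], [5], [7]].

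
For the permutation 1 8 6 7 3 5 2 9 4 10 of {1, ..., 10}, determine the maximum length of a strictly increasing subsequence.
5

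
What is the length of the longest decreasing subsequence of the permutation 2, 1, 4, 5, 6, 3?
2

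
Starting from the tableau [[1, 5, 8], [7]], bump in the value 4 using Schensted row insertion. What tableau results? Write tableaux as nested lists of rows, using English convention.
[[1, 4, 8], [5], [7]]

In row 1, 4 replaces 5 (the leftmost entry greater than 4); 5 is bumped to row 2. In row 2, 5 replaces 7 (the leftmost entry greater than 5); 7 is bumped to row 3. 7 starts a new row 3. The new tableau is [[1, 4, 8], [5], [7]].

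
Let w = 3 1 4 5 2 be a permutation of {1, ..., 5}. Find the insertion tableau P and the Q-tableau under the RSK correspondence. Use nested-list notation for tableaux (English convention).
P = [[1, 2, 5], [3, 4]], Q = [[1, 3, 4], [2, 5]]

Insert each entry of the permutation into P by Schensted row insertion, recording in Q the position of each new cell.

Insert 3: appended to row 1. P = [[3]], Q = [[1]].
Insert 1: 1 bumps 3 from row 1; 3 starts row 2. P = [[1], [3]], Q = [[1], [2]].
Insert 4: appended to row 1. P = [[1, 4], [3]], Q = [[1, 3], [2]].
Insert 5: appended to row 1. P = [[1, 4, 5], [3]], Q = [[1, 3, 4], [2]].
Insert 2: 2 bumps 4 from row 1; 4 appends to row 2. P = [[1, 2, 5], [3, 4]], Q = [[1, 3, 4], [2, 5]].

So P = [[1, 2, 5], [3, 4]], Q = [[1, 3, 4], [2, 5]].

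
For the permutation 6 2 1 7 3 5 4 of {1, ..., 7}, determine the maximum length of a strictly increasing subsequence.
3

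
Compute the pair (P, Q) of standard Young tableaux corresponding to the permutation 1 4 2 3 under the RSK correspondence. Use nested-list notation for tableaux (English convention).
Insert each entry of the permutation into P by Schensted row insertion, recording in Q the position of each new cell.

After inserting 1: P = [[1]].
After inserting 4: P = [[1, 4]].
After inserting 2: P = [[1, 2], [4]].
After inserting 3: P = [[1, 2, 3], [4]].

So P = [[1, 2, 3], [4]], Q = [[1, 2, 4], [3]].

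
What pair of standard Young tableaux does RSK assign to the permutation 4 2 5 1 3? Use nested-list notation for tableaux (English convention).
P = [[1, 3], [2, 5], [4]], Q = [[1, 3], [2, 5], [4]]

Insert each entry of the permutation into P by Schensted row insertion, recording in Q the position of each new cell.

Insert 4: appended to row 1. P = [[4]].
Insert 2: 2 bumps 4 from row 1; 4 starts row 2. P = [[2], [4]].
Insert 5: appended to row 1. P = [[2, 5], [4]].
Insert 1: 1 bumps 2 from row 1; 2 bumps 4 from row 2; 4 starts row 3. P = [[1, 5], [2], [4]].
Insert 3: 3 bumps 5 from row 1; 5 appends to row 2. P = [[1, 3], [2, 5], [4]].

So P = [[1, 3], [2, 5], [4]], Q = [[1, 3], [2, 5], [4]].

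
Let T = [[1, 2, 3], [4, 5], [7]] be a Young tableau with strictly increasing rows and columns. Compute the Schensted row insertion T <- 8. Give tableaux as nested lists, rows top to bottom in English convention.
8 is larger than every entry of row 1, so it is appended to row 1. The new tableau is [[1, 2, 3, 8], [4, 5], [7]].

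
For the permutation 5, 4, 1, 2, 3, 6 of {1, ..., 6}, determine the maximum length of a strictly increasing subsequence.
4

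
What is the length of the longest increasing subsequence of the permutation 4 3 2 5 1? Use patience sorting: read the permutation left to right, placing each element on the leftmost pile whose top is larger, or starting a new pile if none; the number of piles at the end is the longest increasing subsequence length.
4: new pile. tops = [4]
3: onto pile 1 (replacing 4). tops = [3]
2: onto pile 1 (replacing 3). tops = [2]
5: new pile. tops = [2, 5]
1: onto pile 1 (replacing 2). tops = [1, 5]

2 piles, so the longest increasing subsequence has length 2.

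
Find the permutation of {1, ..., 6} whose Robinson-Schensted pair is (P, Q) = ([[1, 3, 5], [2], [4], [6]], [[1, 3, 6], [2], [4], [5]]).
Reverse the RSK construction: for i from n down to 1, find the cell of Q containing i, remove the entry at that cell from P, and reverse-bump it up through P; the value ejected from row 1 is w(i).

Step i=6: Q has 6 at row 1, column 3; remove that cell from P, ejecting 5. So w(6) = 5. P is now [[1, 3], [2], [4], [6]].
Step i=5: Q has 5 at row 4, column 1; remove 6 from row 4 of P and reverse-bump: 6 enters row 3 and ejects 4; 4 enters row 2 and ejects 2; 2 enters row 1 and ejects 1. So w(5) = 1. P is now [[2, 3], [4], [6]].
Step i=4: Q has 4 at row 3, column 1; remove 6 from row 3 of P and reverse-bump: 6 enters row 2 and ejects 4; 4 enters row 1 and ejects 3. So w(4) = 3. P is now [[2, 4], [6]].
Step i=3: Q has 3 at row 1, column 2; remove that cell from P, ejecting 4. So w(3) = 4. P is now [[2], [6]].
Step i=2: Q has 2 at row 2, column 1; remove 6 from row 2 of P and reverse-bump: 6 enters row 1 and ejects 2. So w(2) = 2. P is now [[6]].
Step i=1: Q has 1 at row 1, column 1; remove that cell from P, ejecting 6. So w(1) = 6. P is now [].

So w = 6 2 4 3 1 5.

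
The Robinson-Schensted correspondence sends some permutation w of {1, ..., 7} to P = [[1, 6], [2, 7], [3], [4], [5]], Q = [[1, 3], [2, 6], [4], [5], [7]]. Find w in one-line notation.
Reverse the RSK construction: for i from n down to 1, find the cell of Q containing i, remove the entry at that cell from P, and reverse-bump it up through P; the value ejected from row 1 is w(i).

Step i=7: Q has 7 at row 5, column 1; remove 5 from row 5 of P and reverse-bump: 5 enters row 4 and ejects 4; 4 enters row 3 and ejects 3; 3 enters row 2 and ejects 2; 2 enters row 1 and ejects 1. So w(7) = 1. P is now [[2, 6], [3, 7], [4], [5]].
Step i=6: Q has 6 at row 2, column 2; remove 7 from row 2 of P and reverse-bump: 7 enters row 1 and ejects 6. So w(6) = 6. P is now [[2, 7], [3], [4], [5]].
Step i=5: Q has 5 at row 4, column 1; remove 5 from row 4 of P and reverse-bump: 5 enters row 3 and ejects 4; 4 enters row 2 and ejects 3; 3 enters row 1 and ejects 2. So w(5) = 2. P is now [[3, 7], [4], [5]].
Step i=4: Q has 4 at row 3, column 1; remove 5 from row 3 of P and reverse-bump: 5 enters row 2 and ejects 4; 4 enters row 1 and ejects 3. So w(4) = 3. P is now [[4, 7], [5]].
Step i=3: Q has 3 at row 1, column 2; remove that cell from P, ejecting 7. So w(3) = 7. P is now [[4], [5]].
Step i=2: Q has 2 at row 2, column 1; remove 5 from row 2 of P and reverse-bump: 5 enters row 1 and ejects 4. So w(2) = 4. P is now [[5]].
Step i=1: Q has 1 at row 1, column 1; remove that cell from P, ejecting 5. So w(1) = 5. P is now [].

So w = 5 4 7 3 2 6 1.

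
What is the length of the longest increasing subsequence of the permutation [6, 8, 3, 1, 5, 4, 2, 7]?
3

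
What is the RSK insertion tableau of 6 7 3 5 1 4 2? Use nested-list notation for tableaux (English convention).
P = [[1, 2], [3, 4], [5, 7], [6]]

After inserting 6: P = [[6]].
After inserting 7: P = [[6, 7]].
After inserting 3: P = [[3, 7], [6]].
After inserting 5: P = [[3, 5], [6, 7]].
After inserting 1: P = [[1, 5], [3, 7], [6]].
After inserting 4: P = [[1, 4], [3, 5], [6, 7]].
After inserting 2: P = [[1, 2], [3, 4], [5, 7], [6]].

So P = [[1, 2], [3, 4], [5, 7], [6]].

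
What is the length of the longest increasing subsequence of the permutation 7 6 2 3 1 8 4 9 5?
4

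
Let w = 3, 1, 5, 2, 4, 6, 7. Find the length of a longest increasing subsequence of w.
5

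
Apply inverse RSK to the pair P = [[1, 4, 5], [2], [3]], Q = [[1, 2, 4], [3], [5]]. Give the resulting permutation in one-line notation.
Reverse RSK: for i = n, n-1, ..., 1, locate i in Q, remove the corresponding corner cell from P, and reverse-bump its entry up through P; the value ejected from row 1 is w(i).

So w = 3 4 2 5 1.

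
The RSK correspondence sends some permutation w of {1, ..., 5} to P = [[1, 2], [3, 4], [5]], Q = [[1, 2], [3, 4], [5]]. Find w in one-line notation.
Reverse the RSK construction: for i from n down to 1, find the cell of Q containing i, remove the entry at that cell from P, and reverse-bump it up through P; the value ejected from row 1 is w(i).

Step i=5: Q has 5 at row 3, column 1; remove 5 from row 3 of P and reverse-bump: 5 enters row 2 and ejects 4; 4 enters row 1 and ejects 2. So w(5) = 2. P is now [[1, 4], [3, 5]].
Step i=4: Q has 4 at row 2, column 2; remove 5 from row 2 of P and reverse-bump: 5 enters row 1 and ejects 4. So w(4) = 4. P is now [[1, 5], [3]].
Step i=3: Q has 3 at row 2, column 1; remove 3 from row 2 of P and reverse-bump: 3 enters row 1 and ejects 1. So w(3) = 1. P is now [[3, 5]].
Step i=2: Q has 2 at row 1, column 2; remove that cell from P, ejecting 5. So w(2) = 5. P is now [[3]].
Step i=1: Q has 1 at row 1, column 1; remove that cell from P, ejecting 3. So w(1) = 3. P is now [].

So w = 3 5 1 4 2.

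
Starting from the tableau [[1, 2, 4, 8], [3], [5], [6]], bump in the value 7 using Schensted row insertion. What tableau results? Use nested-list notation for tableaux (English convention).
[[1, 2, 4, 7], [3, 8], [5], [6]]

In row 1, 7 replaces 8 (the leftmost entry greater than 7); 8 is bumped to row 2. 8 is appended to row 2. The new tableau is [[1, 2, 4, 7], [3, 8], [5], [6]].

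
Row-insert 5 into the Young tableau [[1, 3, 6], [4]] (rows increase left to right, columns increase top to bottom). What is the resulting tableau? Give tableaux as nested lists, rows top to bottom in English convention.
In row 1, 5 replaces 6 (the leftmost entry greater than 5); 6 is bumped to row 2. 6 is appended to row 2. The new tableau is [[1, 3, 5], [4, 6]].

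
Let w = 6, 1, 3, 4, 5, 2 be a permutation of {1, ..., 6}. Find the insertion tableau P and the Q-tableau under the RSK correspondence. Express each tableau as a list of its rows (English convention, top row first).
Insert each entry of the permutation into P by Schensted row insertion, recording in Q the position of each new cell.

Insert 6: appended to row 1. P = [[6]].
Insert 1: 1 bumps 6 from row 1; 6 starts row 2. P = [[1], [6]].
Insert 3: appended to row 1. P = [[1, 3], [6]].
Insert 4: appended to row 1. P = [[1, 3, 4], [6]].
Insert 5: appended to row 1. P = [[1, 3, 4, 5], [6]].
Insert 2: 2 bumps 3 from row 1; 3 bumps 6 from row 2; 6 starts row 3. P = [[1, 2, 4, 5], [3], [6]].

So P = [[1, 2, 4, 5], [3], [6]], Q = [[1, 3, 4, 5], [2], [6]].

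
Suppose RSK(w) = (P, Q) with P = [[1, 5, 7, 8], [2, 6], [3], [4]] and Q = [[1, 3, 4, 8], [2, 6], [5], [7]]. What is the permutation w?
Reverse the RSK construction: for i from n down to 1, find the cell of Q containing i, remove the entry at that cell from P, and reverse-bump it up through P; the value ejected from row 1 is w(i).

Step i=8: Q has 8 at row 1, column 4; remove that cell from P, ejecting 8. So w(8) = 8. P is now [[1, 5, 7], [2, 6], [3], [4]].
Step i=7: Q has 7 at row 4, column 1; remove 4 from row 4 of P and reverse-bump: 4 enters row 3 and ejects 3; 3 enters row 2 and ejects 2; 2 enters row 1 and ejects 1. So w(7) = 1. P is now [[2, 5, 7], [3, 6], [4]].
Step i=6: Q has 6 at row 2, column 2; remove 6 from row 2 of P and reverse-bump: 6 enters row 1 and ejects 5. So w(6) = 5. P is now [[2, 6, 7], [3], [4]].
Step i=5: Q has 5 at row 3, column 1; remove 4 from row 3 of P and reverse-bump: 4 enters row 2 and ejects 3; 3 enters row 1 and ejects 2. So w(5) = 2. P is now [[3, 6, 7], [4]].
Step i=4: Q has 4 at row 1, column 3; remove that cell from P, ejecting 7. So w(4) = 7. P is now [[3, 6], [4]].
Step i=3: Q has 3 at row 1, column 2; remove that cell from P, ejecting 6. So w(3) = 6. P is now [[3], [4]].
Step i=2: Q has 2 at row 2, column 1; remove 4 from row 2 of P and reverse-bump: 4 enters row 1 and ejects 3. So w(2) = 3. P is now [[4]].
Step i=1: Q has 1 at row 1, column 1; remove that cell from P, ejecting 4. So w(1) = 4. P is now [].

So w = 4 3 6 7 2 5 1 8.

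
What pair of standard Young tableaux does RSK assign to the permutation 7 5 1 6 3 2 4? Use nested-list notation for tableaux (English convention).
P = [[1, 2, 4], [3, 6], [5], [7]], Q = [[1, 4, 7], [2, 5], [3], [6]]

Insert each entry of the permutation into P by Schensted row insertion, recording in Q the position of each new cell.

Insert 7: appended to row 1. P = [[7]].
Insert 5: 5 bumps 7 from row 1; 7 starts row 2. P = [[5], [7]].
Insert 1: 1 bumps 5 from row 1; 5 bumps 7 from row 2; 7 starts row 3. P = [[1], [5], [7]].
Insert 6: appended to row 1. P = [[1, 6], [5], [7]].
Insert 3: 3 bumps 6 from row 1; 6 appends to row 2. P = [[1, 3], [5, 6], [7]].
Insert 2: 2 bumps 3 from row 1; 3 bumps 5 from row 2; 5 bumps 7 from row 3; 7 starts row 4. P = [[1, 2], [3, 6], [5], [7]].
Insert 4: appended to row 1. P = [[1, 2, 4], [3, 6], [5], [7]].

So P = [[1, 2, 4], [3, 6], [5], [7]], Q = [[1, 4, 7], [2, 5], [3], [6]].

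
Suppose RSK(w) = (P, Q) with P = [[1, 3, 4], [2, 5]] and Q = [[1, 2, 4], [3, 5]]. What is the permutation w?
2 3 1 5 4

Reverse the RSK construction: for i from n down to 1, find the cell of Q containing i, remove the entry at that cell from P, and reverse-bump it up through P; the value ejected from row 1 is w(i).

Step i=5: Q has 5 at row 2, column 2; remove 5 from row 2 of P and reverse-bump: 5 enters row 1 and ejects 4. So w(5) = 4. P is now [[1, 3, 5], [2]].
Step i=4: Q has 4 at row 1, column 3; remove that cell from P, ejecting 5. So w(4) = 5. P is now [[1, 3], [2]].
Step i=3: Q has 3 at row 2, column 1; remove 2 from row 2 of P and reverse-bump: 2 enters row 1 and ejects 1. So w(3) = 1. P is now [[2, 3]].
Step i=2: Q has 2 at row 1, column 2; remove that cell from P, ejecting 3. So w(2) = 3. P is now [[2]].
Step i=1: Q has 1 at row 1, column 1; remove that cell from P, ejecting 2. So w(1) = 2. P is now [].

So w = 2 3 1 5 4.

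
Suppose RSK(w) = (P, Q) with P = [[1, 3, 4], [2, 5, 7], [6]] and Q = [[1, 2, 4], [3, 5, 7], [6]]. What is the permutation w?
Reverse RSK: for i = n, n-1, ..., 1, locate i in Q, remove the corresponding corner cell from P, and reverse-bump its entry up through P; the value ejected from row 1 is w(i).

So w = 2 6 1 7 5 3 4.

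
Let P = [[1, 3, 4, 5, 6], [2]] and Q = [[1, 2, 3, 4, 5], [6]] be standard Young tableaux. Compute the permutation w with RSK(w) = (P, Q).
2 3 4 5 6 1

Reverse the RSK construction: for i from n down to 1, find the cell of Q containing i, remove the entry at that cell from P, and reverse-bump it up through P; the value ejected from row 1 is w(i).

Step i=6: Q has 6 at row 2, column 1; remove 2 from row 2 of P and reverse-bump: 2 enters row 1 and ejects 1. So w(6) = 1. P is now [[2, 3, 4, 5, 6]].
Step i=5: Q has 5 at row 1, column 5; remove that cell from P, ejecting 6. So w(5) = 6. P is now [[2, 3, 4, 5]].
Step i=4: Q has 4 at row 1, column 4; remove that cell from P, ejecting 5. So w(4) = 5. P is now [[2, 3, 4]].
Step i=3: Q has 3 at row 1, column 3; remove that cell from P, ejecting 4. So w(3) = 4. P is now [[2, 3]].
Step i=2: Q has 2 at row 1, column 2; remove that cell from P, ejecting 3. So w(2) = 3. P is now [[2]].
Step i=1: Q has 1 at row 1, column 1; remove that cell from P, ejecting 2. So w(1) = 2. P is now [].

So w = 2 3 4 5 6 1.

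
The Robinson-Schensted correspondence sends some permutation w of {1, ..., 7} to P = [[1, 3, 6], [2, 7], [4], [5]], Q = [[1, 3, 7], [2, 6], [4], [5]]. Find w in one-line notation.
5 4 7 2 1 3 6

Reverse the RSK construction: for i from n down to 1, find the cell of Q containing i, remove the entry at that cell from P, and reverse-bump it up through P; the value ejected from row 1 is w(i).

Step i=7: Q has 7 at row 1, column 3; remove that cell from P, ejecting 6. So w(7) = 6. P is now [[1, 3], [2, 7], [4], [5]].
Step i=6: Q has 6 at row 2, column 2; remove 7 from row 2 of P and reverse-bump: 7 enters row 1 and ejects 3. So w(6) = 3. P is now [[1, 7], [2], [4], [5]].
Step i=5: Q has 5 at row 4, column 1; remove 5 from row 4 of P and reverse-bump: 5 enters row 3 and ejects 4; 4 enters row 2 and ejects 2; 2 enters row 1 and ejects 1. So w(5) = 1. P is now [[2, 7], [4], [5]].
Step i=4: Q has 4 at row 3, column 1; remove 5 from row 3 of P and reverse-bump: 5 enters row 2 and ejects 4; 4 enters row 1 and ejects 2. So w(4) = 2. P is now [[4, 7], [5]].
Step i=3: Q has 3 at row 1, column 2; remove that cell from P, ejecting 7. So w(3) = 7. P is now [[4], [5]].
Step i=2: Q has 2 at row 2, column 1; remove 5 from row 2 of P and reverse-bump: 5 enters row 1 and ejects 4. So w(2) = 4. P is now [[5]].
Step i=1: Q has 1 at row 1, column 1; remove that cell from P, ejecting 5. So w(1) = 5. P is now [].

So w = 5 4 7 2 1 3 6.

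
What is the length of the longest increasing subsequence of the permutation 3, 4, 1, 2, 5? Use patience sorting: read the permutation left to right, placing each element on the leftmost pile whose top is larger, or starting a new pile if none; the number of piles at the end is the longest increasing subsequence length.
3

3: new pile. tops = [3]
4: new pile. tops = [3, 4]
1: onto pile 1 (replacing 3). tops = [1, 4]
2: onto pile 2 (replacing 4). tops = [1, 2]
5: new pile. tops = [1, 2, 5]

3 piles, so the longest increasing subsequence has length 3.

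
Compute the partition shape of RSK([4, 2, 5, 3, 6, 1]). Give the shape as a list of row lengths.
Row-insert each entry into an empty tableau.

After inserting 4: P = [[4]].
After inserting 2: P = [[2], [4]].
After inserting 5: P = [[2, 5], [4]].
After inserting 3: P = [[2, 3], [4, 5]].
After inserting 6: P = [[2, 3, 6], [4, 5]].
After inserting 1: P = [[1, 3, 6], [2, 5], [4]].

The final insertion tableau P = [[1, 3, 6], [2, 5], [4]] has shape [3, 2, 1].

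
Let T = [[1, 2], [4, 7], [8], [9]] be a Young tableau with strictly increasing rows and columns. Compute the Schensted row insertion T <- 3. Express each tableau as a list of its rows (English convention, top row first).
3 is larger than every entry of row 1, so it is appended to row 1. The new tableau is [[1, 2, 3], [4, 7], [8], [9]].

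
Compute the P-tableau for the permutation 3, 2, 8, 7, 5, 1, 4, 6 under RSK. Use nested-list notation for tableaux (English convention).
Insert 3: appended to row 1. P = [[3]].
Insert 2: 2 bumps 3 from row 1; 3 starts row 2. P = [[2], [3]].
Insert 8: appended to row 1. P = [[2, 8], [3]].
Insert 7: 7 bumps 8 from row 1; 8 appends to row 2. P = [[2, 7], [3, 8]].
Insert 5: 5 bumps 7 from row 1; 7 bumps 8 from row 2; 8 starts row 3. P = [[2, 5], [3, 7], [8]].
Insert 1: 1 bumps 2 from row 1; 2 bumps 3 from row 2; 3 bumps 8 from row 3; 8 starts row 4. P = [[1, 5], [2, 7], [3], [8]].
Insert 4: 4 bumps 5 from row 1; 5 bumps 7 from row 2; 7 appends to row 3. P = [[1, 4], [2, 5], [3, 7], [8]].
Insert 6: appended to row 1. P = [[1, 4, 6], [2, 5], [3, 7], [8]].

So P = [[1, 4, 6], [2, 5], [3, 7], [8]].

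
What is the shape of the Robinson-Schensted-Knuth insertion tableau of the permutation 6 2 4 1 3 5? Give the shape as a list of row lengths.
Row-insert each entry into an empty tableau.

After inserting 6: P = [[6]].
After inserting 2: P = [[2], [6]].
After inserting 4: P = [[2, 4], [6]].
After inserting 1: P = [[1, 4], [2], [6]].
After inserting 3: P = [[1, 3], [2, 4], [6]].
After inserting 5: P = [[1, 3, 5], [2, 4], [6]].

The final insertion tableau P = [[1, 3, 5], [2, 4], [6]] has shape [3, 2, 1].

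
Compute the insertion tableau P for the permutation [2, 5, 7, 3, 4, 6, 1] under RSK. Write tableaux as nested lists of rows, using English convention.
Insert 2: appended to row 1. P = [[2]].
Insert 5: appended to row 1. P = [[2, 5]].
Insert 7: appended to row 1. P = [[2, 5, 7]].
Insert 3: 3 bumps 5 from row 1; 5 starts row 2. P = [[2, 3, 7], [5]].
Insert 4: 4 bumps 7 from row 1; 7 appends to row 2. P = [[2, 3, 4], [5, 7]].
Insert 6: appended to row 1. P = [[2, 3, 4, 6], [5, 7]].
Insert 1: 1 bumps 2 from row 1; 2 bumps 5 from row 2; 5 starts row 3. P = [[1, 3, 4, 6], [2, 7], [5]].

So P = [[1, 3, 4, 6], [2, 7], [5]].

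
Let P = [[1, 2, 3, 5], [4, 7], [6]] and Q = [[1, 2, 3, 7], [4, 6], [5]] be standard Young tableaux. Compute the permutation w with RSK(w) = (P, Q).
Reverse the RSK construction: for i from n down to 1, find the cell of Q containing i, remove the entry at that cell from P, and reverse-bump it up through P; the value ejected from row 1 is w(i).

Step i=7: Q has 7 at row 1, column 4; remove that cell from P, ejecting 5. So w(7) = 5. P is now [[1, 2, 3], [4, 7], [6]].
Step i=6: Q has 6 at row 2, column 2; remove 7 from row 2 of P and reverse-bump: 7 enters row 1 and ejects 3. So w(6) = 3. P is now [[1, 2, 7], [4], [6]].
Step i=5: Q has 5 at row 3, column 1; remove 6 from row 3 of P and reverse-bump: 6 enters row 2 and ejects 4; 4 enters row 1 and ejects 2. So w(5) = 2. P is now [[1, 4, 7], [6]].
Step i=4: Q has 4 at row 2, column 1; remove 6 from row 2 of P and reverse-bump: 6 enters row 1 and ejects 4. So w(4) = 4. P is now [[1, 6, 7]].
Step i=3: Q has 3 at row 1, column 3; remove that cell from P, ejecting 7. So w(3) = 7. P is now [[1, 6]].
Step i=2: Q has 2 at row 1, column 2; remove that cell from P, ejecting 6. So w(2) = 6. P is now [[1]].
Step i=1: Q has 1 at row 1, column 1; remove that cell from P, ejecting 1. So w(1) = 1. P is now [].

So w = 1 6 7 4 2 3 5.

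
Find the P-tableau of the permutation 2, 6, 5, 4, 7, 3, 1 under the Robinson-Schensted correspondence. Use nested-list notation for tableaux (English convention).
Insert 2: appended to row 1. P = [[2]].
Insert 6: appended to row 1. P = [[2, 6]].
Insert 5: 5 bumps 6 from row 1; 6 starts row 2. P = [[2, 5], [6]].
Insert 4: 4 bumps 5 from row 1; 5 bumps 6 from row 2; 6 starts row 3. P = [[2, 4], [5], [6]].
Insert 7: appended to row 1. P = [[2, 4, 7], [5], [6]].
Insert 3: 3 bumps 4 from row 1; 4 bumps 5 from row 2; 5 bumps 6 from row 3; 6 starts row 4. P = [[2, 3, 7], [4], [5], [6]].
Insert 1: 1 bumps 2 from row 1; 2 bumps 4 from row 2; 4 bumps 5 from row 3; 5 bumps 6 from row 4; 6 starts row 5. P = [[1, 3, 7], [2], [4], [5], [6]].

So P = [[1, 3, 7], [2], [4], [5], [6]].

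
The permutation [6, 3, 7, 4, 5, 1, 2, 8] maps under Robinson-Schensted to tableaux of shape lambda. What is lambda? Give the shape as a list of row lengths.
[4, 2, 2]

RSK row insertion gives P = [[1, 2, 5, 8], [3, 4], [6, 7]], which has shape [4, 2, 2].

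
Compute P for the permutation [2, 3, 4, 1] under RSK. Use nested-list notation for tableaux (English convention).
Insert 2: appended to row 1. P = [[2]].
Insert 3: appended to row 1. P = [[2, 3]].
Insert 4: appended to row 1. P = [[2, 3, 4]].
Insert 1: 1 bumps 2 from row 1; 2 starts row 2. P = [[1, 3, 4], [2]].

So P = [[1, 3, 4], [2]].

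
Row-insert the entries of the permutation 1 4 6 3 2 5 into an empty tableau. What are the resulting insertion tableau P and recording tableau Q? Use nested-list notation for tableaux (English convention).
P = [[1, 2, 5], [3, 6], [4]], Q = [[1, 2, 3], [4, 6], [5]]

Insert each entry of the permutation into P by Schensted row insertion, recording in Q the position of each new cell.

Insert 1: appended to row 1. P = [[1]].
Insert 4: appended to row 1. P = [[1, 4]].
Insert 6: appended to row 1. P = [[1, 4, 6]].
Insert 3: 3 bumps 4 from row 1; 4 starts row 2. P = [[1, 3, 6], [4]].
Insert 2: 2 bumps 3 from row 1; 3 bumps 4 from row 2; 4 starts row 3. P = [[1, 2, 6], [3], [4]].
Insert 5: 5 bumps 6 from row 1; 6 appends to row 2. P = [[1, 2, 5], [3, 6], [4]].

So P = [[1, 2, 5], [3, 6], [4]], Q = [[1, 2, 3], [4, 6], [5]].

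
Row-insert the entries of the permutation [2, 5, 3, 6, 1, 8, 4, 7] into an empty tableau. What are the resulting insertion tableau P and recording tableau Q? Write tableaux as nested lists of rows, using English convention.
P = [[1, 3, 4, 7], [2, 6, 8], [5]], Q = [[1, 2, 4, 6], [3, 7, 8], [5]]

Insert each entry of the permutation into P by Schensted row insertion, recording in Q the position of each new cell.

Insert 2: appended to row 1. P = [[2]].
Insert 5: appended to row 1. P = [[2, 5]].
Insert 3: 3 bumps 5 from row 1; 5 starts row 2. P = [[2, 3], [5]].
Insert 6: appended to row 1. P = [[2, 3, 6], [5]].
Insert 1: 1 bumps 2 from row 1; 2 bumps 5 from row 2; 5 starts row 3. P = [[1, 3, 6], [2], [5]].
Insert 8: appended to row 1. P = [[1, 3, 6, 8], [2], [5]].
Insert 4: 4 bumps 6 from row 1; 6 appends to row 2. P = [[1, 3, 4, 8], [2, 6], [5]].
Insert 7: 7 bumps 8 from row 1; 8 appends to row 2. P = [[1, 3, 4, 7], [2, 6, 8], [5]].

So P = [[1, 3, 4, 7], [2, 6, 8], [5]], Q = [[1, 2, 4, 6], [3, 7, 8], [5]].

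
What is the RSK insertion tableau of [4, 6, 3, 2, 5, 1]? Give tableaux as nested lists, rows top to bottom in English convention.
P = [[1, 5], [2, 6], [3], [4]]

Insert 4: appended to row 1. P = [[4]].
Insert 6: appended to row 1. P = [[4, 6]].
Insert 3: 3 bumps 4 from row 1; 4 starts row 2. P = [[3, 6], [4]].
Insert 2: 2 bumps 3 from row 1; 3 bumps 4 from row 2; 4 starts row 3. P = [[2, 6], [3], [4]].
Insert 5: 5 bumps 6 from row 1; 6 appends to row 2. P = [[2, 5], [3, 6], [4]].
Insert 1: 1 bumps 2 from row 1; 2 bumps 3 from row 2; 3 bumps 4 from row 3; 4 starts row 4. P = [[1, 5], [2, 6], [3], [4]].

So P = [[1, 5], [2, 6], [3], [4]].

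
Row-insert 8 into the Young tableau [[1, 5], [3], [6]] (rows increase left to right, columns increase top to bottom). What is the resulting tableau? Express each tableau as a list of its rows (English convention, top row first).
8 is larger than every entry of row 1, so it is appended to row 1. The new tableau is [[1, 5, 8], [3], [6]].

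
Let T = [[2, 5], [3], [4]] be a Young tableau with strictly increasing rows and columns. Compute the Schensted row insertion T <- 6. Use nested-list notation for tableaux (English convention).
[[2, 5, 6], [3], [4]]

6 is larger than every entry of row 1, so it is appended to row 1. The new tableau is [[2, 5, 6], [3], [4]].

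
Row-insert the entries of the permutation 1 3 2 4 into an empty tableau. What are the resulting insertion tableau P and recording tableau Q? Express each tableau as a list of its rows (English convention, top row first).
P = [[1, 2, 4], [3]], Q = [[1, 2, 4], [3]]

Insert each entry of the permutation into P by Schensted row insertion, recording in Q the position of each new cell.

Insert 1: appended to row 1. P = [[1]].
Insert 3: appended to row 1. P = [[1, 3]].
Insert 2: 2 bumps 3 from row 1; 3 starts row 2. P = [[1, 2], [3]].
Insert 4: appended to row 1. P = [[1, 2, 4], [3]].

So P = [[1, 2, 4], [3]], Q = [[1, 2, 4], [3]].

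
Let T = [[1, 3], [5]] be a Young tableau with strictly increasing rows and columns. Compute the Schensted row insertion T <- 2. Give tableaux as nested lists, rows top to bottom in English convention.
In row 1, 2 replaces 3 (the leftmost entry greater than 2); 3 is bumped to row 2. In row 2, 3 replaces 5 (the leftmost entry greater than 3); 5 is bumped to row 3. 5 starts a new row 3. The new tableau is [[1, 2], [3], [5]].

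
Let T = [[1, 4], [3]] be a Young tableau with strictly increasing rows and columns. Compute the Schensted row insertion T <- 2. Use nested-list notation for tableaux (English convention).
In row 1, 2 replaces 4 (the leftmost entry greater than 2); 4 is bumped to row 2. 4 is appended to row 2. The new tableau is [[1, 2], [3, 4]].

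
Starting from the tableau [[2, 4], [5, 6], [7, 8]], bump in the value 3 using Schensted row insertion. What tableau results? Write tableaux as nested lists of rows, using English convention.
In row 1, 3 replaces 4 (the leftmost entry greater than 3); 4 is bumped to row 2. In row 2, 4 replaces 5 (the leftmost entry greater than 4); 5 is bumped to row 3. In row 3, 5 replaces 7 (the leftmost entry greater than 5); 7 is bumped to row 4. 7 starts a new row 4. The new tableau is [[2, 3], [4, 6], [5, 8], [7]].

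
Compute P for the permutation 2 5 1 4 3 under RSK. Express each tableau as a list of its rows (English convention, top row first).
After inserting 2: P = [[2]].
After inserting 5: P = [[2, 5]].
After inserting 1: P = [[1, 5], [2]].
After inserting 4: P = [[1, 4], [2, 5]].
After inserting 3: P = [[1, 3], [2, 4], [5]].

So P = [[1, 3], [2, 4], [5]].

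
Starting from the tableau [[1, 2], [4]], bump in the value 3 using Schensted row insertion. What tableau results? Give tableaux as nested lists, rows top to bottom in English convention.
[[1, 2, 3], [4]]

3 is larger than every entry of row 1, so it is appended to row 1. The new tableau is [[1, 2, 3], [4]].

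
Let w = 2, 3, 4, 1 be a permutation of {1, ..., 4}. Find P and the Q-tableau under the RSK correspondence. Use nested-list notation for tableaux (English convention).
Insert each entry of the permutation into P by Schensted row insertion, recording in Q the position of each new cell.

Insert 2: appended to row 1. P = [[2]].
Insert 3: appended to row 1. P = [[2, 3]].
Insert 4: appended to row 1. P = [[2, 3, 4]].
Insert 1: 1 bumps 2 from row 1; 2 starts row 2. P = [[1, 3, 4], [2]].

So P = [[1, 3, 4], [2]], Q = [[1, 2, 3], [4]].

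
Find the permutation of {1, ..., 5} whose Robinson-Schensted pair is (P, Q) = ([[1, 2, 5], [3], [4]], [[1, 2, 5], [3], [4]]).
Reverse the RSK construction: for i from n down to 1, find the cell of Q containing i, remove the entry at that cell from P, and reverse-bump it up through P; the value ejected from row 1 is w(i).

Step i=5: Q has 5 at row 1, column 3; remove that cell from P, ejecting 5. So w(5) = 5. P is now [[1, 2], [3], [4]].
Step i=4: Q has 4 at row 3, column 1; remove 4 from row 3 of P and reverse-bump: 4 enters row 2 and ejects 3; 3 enters row 1 and ejects 2. So w(4) = 2. P is now [[1, 3], [4]].
Step i=3: Q has 3 at row 2, column 1; remove 4 from row 2 of P and reverse-bump: 4 enters row 1 and ejects 3. So w(3) = 3. P is now [[1, 4]].
Step i=2: Q has 2 at row 1, column 2; remove that cell from P, ejecting 4. So w(2) = 4. P is now [[1]].
Step i=1: Q has 1 at row 1, column 1; remove that cell from P, ejecting 1. So w(1) = 1. P is now [].

So w = 1 4 3 2 5.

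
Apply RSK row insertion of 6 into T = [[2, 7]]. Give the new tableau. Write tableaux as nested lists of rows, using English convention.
In row 1, 6 replaces 7 (the leftmost entry greater than 6); 7 is bumped to row 2. 7 starts a new row 2. The new tableau is [[2, 6], [7]].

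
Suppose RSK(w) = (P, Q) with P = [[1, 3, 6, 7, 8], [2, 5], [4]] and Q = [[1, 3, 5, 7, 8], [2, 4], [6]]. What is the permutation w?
4 2 5 3 6 1 7 8

Reverse the RSK construction: for i from n down to 1, find the cell of Q containing i, remove the entry at that cell from P, and reverse-bump it up through P; the value ejected from row 1 is w(i).

Step i=8: Q has 8 at row 1, column 5; remove that cell from P, ejecting 8. So w(8) = 8. P is now [[1, 3, 6, 7], [2, 5], [4]].
Step i=7: Q has 7 at row 1, column 4; remove that cell from P, ejecting 7. So w(7) = 7. P is now [[1, 3, 6], [2, 5], [4]].
Step i=6: Q has 6 at row 3, column 1; remove 4 from row 3 of P and reverse-bump: 4 enters row 2 and ejects 2; 2 enters row 1 and ejects 1. So w(6) = 1. P is now [[2, 3, 6], [4, 5]].
Step i=5: Q has 5 at row 1, column 3; remove that cell from P, ejecting 6. So w(5) = 6. P is now [[2, 3], [4, 5]].
Step i=4: Q has 4 at row 2, column 2; remove 5 from row 2 of P and reverse-bump: 5 enters row 1 and ejects 3. So w(4) = 3. P is now [[2, 5], [4]].
Step i=3: Q has 3 at row 1, column 2; remove that cell from P, ejecting 5. So w(3) = 5. P is now [[2], [4]].
Step i=2: Q has 2 at row 2, column 1; remove 4 from row 2 of P and reverse-bump: 4 enters row 1 and ejects 2. So w(2) = 2. P is now [[4]].
Step i=1: Q has 1 at row 1, column 1; remove that cell from P, ejecting 4. So w(1) = 4. P is now [].

So w = 4 2 5 3 6 1 7 8.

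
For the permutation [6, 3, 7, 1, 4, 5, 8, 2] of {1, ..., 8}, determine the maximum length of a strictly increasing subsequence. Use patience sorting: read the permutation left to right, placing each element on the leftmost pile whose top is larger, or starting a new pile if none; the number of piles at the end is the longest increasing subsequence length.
4

6: new pile. tops = [6]
3: onto pile 1 (replacing 6). tops = [3]
7: new pile. tops = [3, 7]
1: onto pile 1 (replacing 3). tops = [1, 7]
4: onto pile 2 (replacing 7). tops = [1, 4]
5: new pile. tops = [1, 4, 5]
8: new pile. tops = [1, 4, 5, 8]
2: onto pile 2 (replacing 4). tops = [1, 2, 5, 8]

4 piles, so the longest increasing subsequence has length 4.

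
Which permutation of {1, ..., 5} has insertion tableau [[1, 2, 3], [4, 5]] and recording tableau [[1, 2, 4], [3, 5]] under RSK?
1 4 2 5 3

Reverse the RSK construction: for i from n down to 1, find the cell of Q containing i, remove the entry at that cell from P, and reverse-bump it up through P; the value ejected from row 1 is w(i).

Step i=5: Q has 5 at row 2, column 2; remove 5 from row 2 of P and reverse-bump: 5 enters row 1 and ejects 3. So w(5) = 3. P is now [[1, 2, 5], [4]].
Step i=4: Q has 4 at row 1, column 3; remove that cell from P, ejecting 5. So w(4) = 5. P is now [[1, 2], [4]].
Step i=3: Q has 3 at row 2, column 1; remove 4 from row 2 of P and reverse-bump: 4 enters row 1 and ejects 2. So w(3) = 2. P is now [[1, 4]].
Step i=2: Q has 2 at row 1, column 2; remove that cell from P, ejecting 4. So w(2) = 4. P is now [[1]].
Step i=1: Q has 1 at row 1, column 1; remove that cell from P, ejecting 1. So w(1) = 1. P is now [].

So w = 1 4 2 5 3.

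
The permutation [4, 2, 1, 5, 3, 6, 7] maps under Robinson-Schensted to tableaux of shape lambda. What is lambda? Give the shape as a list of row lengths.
[4, 2, 1]

Row-insert each entry into an empty tableau.

After inserting 4: P = [[4]].
After inserting 2: P = [[2], [4]].
After inserting 1: P = [[1], [2], [4]].
After inserting 5: P = [[1, 5], [2], [4]].
After inserting 3: P = [[1, 3], [2, 5], [4]].
After inserting 6: P = [[1, 3, 6], [2, 5], [4]].
After inserting 7: P = [[1, 3, 6, 7], [2, 5], [4]].

The final insertion tableau P = [[1, 3, 6, 7], [2, 5], [4]] has shape [4, 2, 1].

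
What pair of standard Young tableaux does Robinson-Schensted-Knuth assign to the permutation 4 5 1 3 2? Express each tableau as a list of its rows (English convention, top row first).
Insert each entry of the permutation into P by Schensted row insertion, recording in Q the position of each new cell.

Insert 4: appended to row 1. P = [[4]], Q = [[1]].
Insert 5: appended to row 1. P = [[4, 5]], Q = [[1, 2]].
Insert 1: 1 bumps 4 from row 1; 4 starts row 2. P = [[1, 5], [4]], Q = [[1, 2], [3]].
Insert 3: 3 bumps 5 from row 1; 5 appends to row 2. P = [[1, 3], [4, 5]], Q = [[1, 2], [3, 4]].
Insert 2: 2 bumps 3 from row 1; 3 bumps 4 from row 2; 4 starts row 3. P = [[1, 2], [3, 5], [4]], Q = [[1, 2], [3, 4], [5]].

So P = [[1, 2], [3, 5], [4]], Q = [[1, 2], [3, 4], [5]].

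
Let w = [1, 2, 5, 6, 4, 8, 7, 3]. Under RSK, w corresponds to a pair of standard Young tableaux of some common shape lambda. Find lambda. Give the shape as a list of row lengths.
[5, 2, 1]

Row-insert each entry into an empty tableau.

After inserting 1: P = [[1]].
After inserting 2: P = [[1, 2]].
After inserting 5: P = [[1, 2, 5]].
After inserting 6: P = [[1, 2, 5, 6]].
After inserting 4: P = [[1, 2, 4, 6], [5]].
After inserting 8: P = [[1, 2, 4, 6, 8], [5]].
After inserting 7: P = [[1, 2, 4, 6, 7], [5, 8]].
After inserting 3: P = [[1, 2, 3, 6, 7], [4, 8], [5]].

The final insertion tableau P = [[1, 2, 3, 6, 7], [4, 8], [5]] has shape [5, 2, 1].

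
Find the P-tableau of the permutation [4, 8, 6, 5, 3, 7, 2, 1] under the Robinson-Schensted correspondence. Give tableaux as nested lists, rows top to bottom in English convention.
Insert 4: appended to row 1. P = [[4]].
Insert 8: appended to row 1. P = [[4, 8]].
Insert 6: 6 bumps 8 from row 1; 8 starts row 2. P = [[4, 6], [8]].
Insert 5: 5 bumps 6 from row 1; 6 bumps 8 from row 2; 8 starts row 3. P = [[4, 5], [6], [8]].
Insert 3: 3 bumps 4 from row 1; 4 bumps 6 from row 2; 6 bumps 8 from row 3; 8 starts row 4. P = [[3, 5], [4], [6], [8]].
Insert 7: appended to row 1. P = [[3, 5, 7], [4], [6], [8]].
Insert 2: 2 bumps 3 from row 1; 3 bumps 4 from row 2; 4 bumps 6 from row 3; 6 bumps 8 from row 4; 8 starts row 5. P = [[2, 5, 7], [3], [4], [6], [8]].
Insert 1: 1 bumps 2 from row 1; 2 bumps 3 from row 2; 3 bumps 4 from row 3; 4 bumps 6 from row 4; 6 bumps 8 from row 5; 8 starts row 6. P = [[1, 5, 7], [2], [3], [4], [6], [8]].

So P = [[1, 5, 7], [2], [3], [4], [6], [8]].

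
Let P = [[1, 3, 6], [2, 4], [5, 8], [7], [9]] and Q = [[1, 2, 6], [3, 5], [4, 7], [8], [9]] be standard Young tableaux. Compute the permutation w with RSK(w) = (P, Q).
7 9 2 1 5 8 6 4 3

Reverse the RSK construction: for i from n down to 1, find the cell of Q containing i, remove the entry at that cell from P, and reverse-bump it up through P; the value ejected from row 1 is w(i).

Step i=9: Q has 9 at row 5, column 1; remove 9 from row 5 of P and reverse-bump: 9 enters row 4 and ejects 7; 7 enters row 3 and ejects 5; 5 enters row 2 and ejects 4; 4 enters row 1 and ejects 3. So w(9) = 3. P is now [[1, 4, 6], [2, 5], [7, 8], [9]].
Step i=8: Q has 8 at row 4, column 1; remove 9 from row 4 of P and reverse-bump: 9 enters row 3 and ejects 8; 8 enters row 2 and ejects 5; 5 enters row 1 and ejects 4. So w(8) = 4. P is now [[1, 5, 6], [2, 8], [7, 9]].
Step i=7: Q has 7 at row 3, column 2; remove 9 from row 3 of P and reverse-bump: 9 enters row 2 and ejects 8; 8 enters row 1 and ejects 6. So w(7) = 6. P is now [[1, 5, 8], [2, 9], [7]].
Step i=6: Q has 6 at row 1, column 3; remove that cell from P, ejecting 8. So w(6) = 8. P is now [[1, 5], [2, 9], [7]].
Step i=5: Q has 5 at row 2, column 2; remove 9 from row 2 of P and reverse-bump: 9 enters row 1 and ejects 5. So w(5) = 5. P is now [[1, 9], [2], [7]].
Step i=4: Q has 4 at row 3, column 1; remove 7 from row 3 of P and reverse-bump: 7 enters row 2 and ejects 2; 2 enters row 1 and ejects 1. So w(4) = 1. P is now [[2, 9], [7]].
Step i=3: Q has 3 at row 2, column 1; remove 7 from row 2 of P and reverse-bump: 7 enters row 1 and ejects 2. So w(3) = 2. P is now [[7, 9]].
Step i=2: Q has 2 at row 1, column 2; remove that cell from P, ejecting 9. So w(2) = 9. P is now [[7]].
Step i=1: Q has 1 at row 1, column 1; remove that cell from P, ejecting 7. So w(1) = 7. P is now [].

So w = 7 9 2 1 5 8 6 4 3.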